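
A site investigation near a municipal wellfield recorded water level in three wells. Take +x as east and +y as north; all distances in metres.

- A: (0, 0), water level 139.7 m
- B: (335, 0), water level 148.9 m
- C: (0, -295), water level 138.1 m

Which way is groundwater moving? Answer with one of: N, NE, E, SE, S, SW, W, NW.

W

∂h/∂x = (148.9 − 139.7) / (335 − 0) = +0.02746
∂h/∂y = (138.1 − 139.7) / (-295 − 0) = +0.005424
Flow = −∇h = (-0.02746 east, -0.005424 north), which points west.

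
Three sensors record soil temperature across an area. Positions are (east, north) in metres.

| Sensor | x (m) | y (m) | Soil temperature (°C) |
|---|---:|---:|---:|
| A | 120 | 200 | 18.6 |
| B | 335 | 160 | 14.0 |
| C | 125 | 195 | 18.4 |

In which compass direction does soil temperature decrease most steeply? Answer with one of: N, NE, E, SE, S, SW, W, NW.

SE

With T = a·x + b·y + c and A as origin, the differences give:
  215·a + (-40)·b = -4.6
  5·a + (-5)·b = -0.2
Eliminate b (×(-5) and ×(-40), subtract): -875·a = 15.00 → a = ∂T/∂x = -0.01714
Back-substitute: b = ∂T/∂y = +0.02286.
Steepest decrease is along −∇f = (+0.01714 E, -0.02286 N) → southeast.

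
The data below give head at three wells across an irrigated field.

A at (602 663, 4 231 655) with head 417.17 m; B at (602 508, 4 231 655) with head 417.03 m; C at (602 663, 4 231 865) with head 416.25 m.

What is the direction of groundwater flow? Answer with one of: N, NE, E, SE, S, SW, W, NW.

∂h/∂x = (417.03 − 417.17) / (602508 − 602663) = +0.0009032
∂h/∂y = (416.25 − 417.17) / (4231865 − 4231655) = -0.004381
Flow = −∇h = (-0.0009032 east, +0.004381 north), which points north.

N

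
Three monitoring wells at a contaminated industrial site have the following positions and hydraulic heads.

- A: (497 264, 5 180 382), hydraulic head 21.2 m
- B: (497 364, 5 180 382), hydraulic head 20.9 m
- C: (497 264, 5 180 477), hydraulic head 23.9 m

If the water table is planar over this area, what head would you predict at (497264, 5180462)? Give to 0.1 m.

∂h/∂x = (20.9 − 21.2) / (497364 − 497264) = -0.003000
∂h/∂y = (23.9 − 21.2) / (5180477 − 5180382) = +0.02842
h(497264, 5180462) = 21.2 + (-0.003000)·(0) + (+0.02842)·(80) = 21.2 -0.000 +2.274 = 23.474 m.

23.5 m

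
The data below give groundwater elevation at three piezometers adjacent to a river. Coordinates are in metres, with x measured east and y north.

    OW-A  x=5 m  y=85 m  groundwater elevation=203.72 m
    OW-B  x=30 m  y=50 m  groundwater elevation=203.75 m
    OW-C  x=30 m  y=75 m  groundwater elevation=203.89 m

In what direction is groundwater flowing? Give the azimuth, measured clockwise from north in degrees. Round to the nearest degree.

238°

Differences from OW-A: to OW-B (Δx, Δy, Δh) = (25, -35, +0.03); to OW-C = (25, -10, +0.17).
Determinant of the coordinate differences = 25·(-10) − 25·(-35) = 625.
∂h/∂x = [(+0.03)·(-10) − (+0.17)·(-35)] / 625 = +0.009040
∂h/∂y = [25·(+0.17) − 25·(+0.03)] / 625 = +0.005600
Flow direction (−∇h) has components (-0.009040 E, -0.005600 N).
Azimuth = atan2(E, N) = atan2(-0.009040, -0.005600) = 238.2° ≈ 238°.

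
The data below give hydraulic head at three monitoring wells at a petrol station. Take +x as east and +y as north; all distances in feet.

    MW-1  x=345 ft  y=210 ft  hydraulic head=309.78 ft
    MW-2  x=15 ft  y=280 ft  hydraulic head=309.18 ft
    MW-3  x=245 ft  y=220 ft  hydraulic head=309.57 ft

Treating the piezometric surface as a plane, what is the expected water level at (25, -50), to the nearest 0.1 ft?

308.4 ft

Taking MW-1 as reference: MW-2−MW-1 = (-330, 70, -0.60); MW-3−MW-1 = (-100, 10, -0.21).
Determinant of the coordinate differences = (-330)·10 − (-100)·70 = 3700.
∂h/∂x = [(-0.60)·10 − (-0.21)·70] / 3700 = +0.002351
∂h/∂y = [(-330)·(-0.21) − (-100)·(-0.60)] / 3700 = +0.002514
h(25, -50) = 309.78 + (+0.002351)·(-320) + (+0.002514)·(-260) = 309.78 -0.752 -0.654 = 308.374 ft.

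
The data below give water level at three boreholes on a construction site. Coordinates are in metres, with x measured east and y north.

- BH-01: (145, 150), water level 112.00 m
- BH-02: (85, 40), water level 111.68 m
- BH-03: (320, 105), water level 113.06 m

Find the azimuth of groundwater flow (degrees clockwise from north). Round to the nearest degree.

Differences from BH-01: to BH-02 (Δx, Δy, Δh) = (-60, -110, -0.32); to BH-03 = (175, -45, +1.06).
Solve a·Δx + b·Δy = Δh: det = (-60)·(-45) − 175·(-110) = 21950.
∂h/∂x = [(-0.32)·(-45) − (+1.06)·(-110)] / 21950 = +0.005968
∂h/∂y = [(-60)·(+1.06) − 175·(-0.32)] / 21950 = -0.0003462
Flow direction (−∇h) has components (-0.005968 E, +0.0003462 N).
Azimuth = atan2(E, N) = atan2(-0.005968, +0.0003462) = 273.3° ≈ 273°.

273°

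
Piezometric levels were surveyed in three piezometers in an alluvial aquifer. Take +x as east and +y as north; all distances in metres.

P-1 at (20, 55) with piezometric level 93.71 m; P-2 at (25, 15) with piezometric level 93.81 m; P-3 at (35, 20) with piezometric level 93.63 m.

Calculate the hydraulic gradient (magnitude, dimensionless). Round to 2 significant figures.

With h = a·x + b·y + c and P-1 as origin, the differences give:
  5·a + (-40)·b = +0.10
  15·a + (-35)·b = -0.08
Eliminate b (×(-35) and ×(-40), subtract): 425·a = -6.700 → a = ∂h/∂x = -0.01576
Back-substitute: b = ∂h/∂y = -0.004471.
|∇h| = √(-0.01576² + -0.004471²) = 0.01638

0.016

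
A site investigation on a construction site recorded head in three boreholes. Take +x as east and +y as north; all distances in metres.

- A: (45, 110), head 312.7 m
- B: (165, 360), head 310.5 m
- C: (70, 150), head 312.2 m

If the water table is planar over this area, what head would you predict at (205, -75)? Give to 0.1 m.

With h = a·x + b·y + c and A as origin, the differences give:
  120·a + 250·b = -2.2
  25·a + 40·b = -0.5
Eliminate b (×40 and ×250, subtract): -1450·a = 37.00 → a = ∂h/∂x = -0.02552
Back-substitute: b = ∂h/∂y = +0.003448.
h(205, -75) = 312.7 + (-0.02552)·(160) + (+0.003448)·(-185) = 312.7 -4.083 -0.638 = 307.979 m.

308.0 m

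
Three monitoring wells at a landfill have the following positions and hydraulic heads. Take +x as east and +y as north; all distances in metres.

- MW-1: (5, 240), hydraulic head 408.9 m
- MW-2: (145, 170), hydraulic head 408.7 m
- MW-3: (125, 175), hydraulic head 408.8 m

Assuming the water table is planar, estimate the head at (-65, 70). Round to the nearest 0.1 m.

Three-point gradient (reference MW-1): Δ to MW-2 = (140, -70, -0.2), Δ to MW-3 = (120, -65, -0.1).
∂h/∂x = -0.008571, ∂h/∂y = -0.01429 (det = -700).
h(-65, 70) = 408.9 + (-0.008571)·(-70) + (-0.01429)·(-170) = 408.9 +0.600 +2.429 = 411.929 m.

411.9 m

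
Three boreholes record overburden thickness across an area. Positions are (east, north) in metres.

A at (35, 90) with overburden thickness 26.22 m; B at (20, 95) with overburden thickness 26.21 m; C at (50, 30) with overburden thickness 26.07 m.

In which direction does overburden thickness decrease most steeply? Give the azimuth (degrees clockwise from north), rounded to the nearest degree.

Differences from A: to B (Δx, Δy, Δh) = (-15, 5, -0.01); to C = (15, -60, -0.15).
Determinant of the coordinate differences = (-15)·(-60) − 15·5 = 825.
∂d/∂x = [(-0.01)·(-60) − (-0.15)·5] / 825 = +0.001636
∂d/∂y = [(-15)·(-0.15) − 15·(-0.01)] / 825 = +0.002909
Steepest decrease is along −∇f: components (-0.001636 E, -0.002909 N).
Azimuth = atan2(-0.001636, -0.002909) = 209.4° ≈ 209°.

209°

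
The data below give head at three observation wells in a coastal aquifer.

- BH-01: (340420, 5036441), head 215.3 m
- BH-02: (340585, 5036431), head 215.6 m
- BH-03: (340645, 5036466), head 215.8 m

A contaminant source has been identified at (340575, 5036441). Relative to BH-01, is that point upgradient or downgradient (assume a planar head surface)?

upgradient

Taking BH-01 as reference: BH-02−BH-01 = (165, -10, +0.3); BH-03−BH-01 = (225, 25, +0.5).
Solve a·Δx + b·Δy = Δh: det = 165·25 − 225·(-10) = 6375.
∂h/∂x = [(+0.3)·25 − (+0.5)·(-10)] / 6375 = +0.001961
∂h/∂y = [165·(+0.5) − 225·(+0.3)] / 6375 = +0.002353
Head at (340575, 5036441) = 215.3 + (+0.001961)·(155) + (+0.002353)·(0) = 215.60 m.
That is higher than the 215.3 m at BH-01, so the point is upgradient.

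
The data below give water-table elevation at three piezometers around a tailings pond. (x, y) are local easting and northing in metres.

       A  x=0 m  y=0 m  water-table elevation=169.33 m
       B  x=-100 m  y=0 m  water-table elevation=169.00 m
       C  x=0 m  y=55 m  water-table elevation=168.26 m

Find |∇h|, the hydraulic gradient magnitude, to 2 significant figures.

∂h/∂x = (169.00 − 169.33) / (-100 − 0) = +0.003300
∂h/∂y = (168.26 − 169.33) / (55 − 0) = -0.01945
|∇h| = √(0.003300² + -0.01945²) = 0.01973

0.020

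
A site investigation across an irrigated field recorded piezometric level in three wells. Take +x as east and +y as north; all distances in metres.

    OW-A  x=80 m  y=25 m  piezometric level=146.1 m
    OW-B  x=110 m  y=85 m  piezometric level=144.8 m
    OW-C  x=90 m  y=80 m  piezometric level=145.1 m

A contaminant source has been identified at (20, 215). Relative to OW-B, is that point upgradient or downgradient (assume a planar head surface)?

With h = a·x + b·y + c and OW-A as origin, the differences give:
  30·a + 60·b = -1.3
  10·a + 55·b = -1.0
Eliminate b (×55 and ×60, subtract): 1050·a = -11.50 → a = ∂h/∂x = -0.01095
Back-substitute: b = ∂h/∂y = -0.01619.
Head at (20, 215) = 146.1 + (-0.01095)·(-60) + (-0.01619)·(190) = 143.68 m.
That is lower than the 144.8 m at OW-B, so the point is downgradient.

downgradient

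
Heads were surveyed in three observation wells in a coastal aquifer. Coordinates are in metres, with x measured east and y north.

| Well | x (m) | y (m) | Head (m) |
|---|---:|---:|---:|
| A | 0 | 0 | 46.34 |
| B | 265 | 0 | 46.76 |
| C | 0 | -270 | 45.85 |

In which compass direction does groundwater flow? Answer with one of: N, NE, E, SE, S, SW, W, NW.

∂h/∂x = (46.76 − 46.34) / (265 − 0) = +0.001585
∂h/∂y = (45.85 − 46.34) / (-270 − 0) = +0.001815
Flow = −∇h = (-0.001585 east, -0.001815 north), which points southwest.

SW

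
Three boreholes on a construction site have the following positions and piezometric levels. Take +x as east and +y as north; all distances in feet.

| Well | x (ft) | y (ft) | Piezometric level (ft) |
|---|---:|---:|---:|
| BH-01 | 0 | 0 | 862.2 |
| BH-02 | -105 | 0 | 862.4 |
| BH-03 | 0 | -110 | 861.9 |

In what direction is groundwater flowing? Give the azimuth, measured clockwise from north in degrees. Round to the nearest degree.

145°

∂h/∂x = (862.4 − 862.2) / (-105 − 0) = -0.001905
∂h/∂y = (861.9 − 862.2) / (-110 − 0) = +0.002727
Flow direction (−∇h) has components (+0.001905 E, -0.002727 N).
Azimuth = atan2(E, N) = atan2(+0.001905, -0.002727) = 145.1° ≈ 145°.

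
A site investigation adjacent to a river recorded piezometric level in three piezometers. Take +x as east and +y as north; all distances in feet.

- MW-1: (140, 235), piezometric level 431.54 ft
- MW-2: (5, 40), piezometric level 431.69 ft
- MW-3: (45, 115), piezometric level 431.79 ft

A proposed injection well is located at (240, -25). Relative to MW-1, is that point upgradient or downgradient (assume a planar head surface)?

downgradient

Three-point gradient (reference MW-1): Δ to MW-2 = (-135, -195, +0.15), Δ to MW-3 = (-95, -120, +0.25).
∂h/∂x = -0.01323, ∂h/∂y = +0.008387 (det = -2325).
Head at (240, -25) = 431.54 + (-0.01323)·(100) + (+0.008387)·(-260) = 428.04 ft.
That is lower than the 431.54 ft at MW-1, so the point is downgradient.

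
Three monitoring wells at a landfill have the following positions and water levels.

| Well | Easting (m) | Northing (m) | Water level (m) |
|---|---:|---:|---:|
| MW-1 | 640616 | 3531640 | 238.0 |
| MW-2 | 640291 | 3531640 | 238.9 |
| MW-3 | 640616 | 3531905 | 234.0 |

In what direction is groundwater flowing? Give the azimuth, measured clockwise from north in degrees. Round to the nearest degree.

010°

∂h/∂x = (238.9 − 238.0) / (640291 − 640616) = -0.002769
∂h/∂y = (234.0 − 238.0) / (3531905 − 3531640) = -0.01509
Flow direction (−∇h) has components (+0.002769 E, +0.01509 N).
Azimuth = atan2(E, N) = atan2(+0.002769, +0.01509) = 10.4° ≈ 010°.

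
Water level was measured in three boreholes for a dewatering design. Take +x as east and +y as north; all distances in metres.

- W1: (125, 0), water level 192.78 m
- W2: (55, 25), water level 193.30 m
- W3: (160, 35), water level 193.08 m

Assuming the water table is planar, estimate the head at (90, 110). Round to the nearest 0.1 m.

194.2 m

Differences from W1: to W2 (Δx, Δy, Δh) = (-70, 25, +0.52); to W3 = (35, 35, +0.30).
Solve a·Δx + b·Δy = Δh: det = (-70)·35 − 35·25 = -3325.
∂h/∂x = [(+0.52)·35 − (+0.30)·25] / -3325 = -0.003218
∂h/∂y = [(-70)·(+0.30) − 35·(+0.52)] / -3325 = +0.01179
h(90, 110) = 192.78 + (-0.003218)·(-35) + (+0.01179)·(110) = 192.78 +0.113 +1.297 = 194.189 m.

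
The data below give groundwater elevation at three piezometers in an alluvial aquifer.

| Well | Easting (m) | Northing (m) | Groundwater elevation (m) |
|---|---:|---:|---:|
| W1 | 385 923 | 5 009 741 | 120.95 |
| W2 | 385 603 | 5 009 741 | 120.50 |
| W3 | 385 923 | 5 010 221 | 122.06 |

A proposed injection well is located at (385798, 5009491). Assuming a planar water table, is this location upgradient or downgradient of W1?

downgradient

∂h/∂x = (120.50 − 120.95) / (385603 − 385923) = +0.001406
∂h/∂y = (122.06 − 120.95) / (5010221 − 5009741) = +0.002312
Head at (385798, 5009491) = 120.95 + (+0.001406)·(-125) + (+0.002312)·(-250) = 120.20 m.
That is lower than the 120.95 m at W1, so the point is downgradient.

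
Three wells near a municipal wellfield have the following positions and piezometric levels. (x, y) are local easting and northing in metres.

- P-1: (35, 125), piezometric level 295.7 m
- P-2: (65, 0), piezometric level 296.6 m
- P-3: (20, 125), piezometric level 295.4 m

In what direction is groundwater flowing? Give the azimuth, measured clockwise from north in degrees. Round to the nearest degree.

Taking P-1 as reference: P-2−P-1 = (30, -125, +0.9); P-3−P-1 = (-15, 0, -0.3).
Solve a·Δx + b·Δy = Δh: det = 30·0 − (-15)·(-125) = -1875.
∂h/∂x = [(+0.9)·0 − (-0.3)·(-125)] / -1875 = +0.02000
∂h/∂y = [30·(-0.3) − (-15)·(+0.9)] / -1875 = -0.002400
Flow direction (−∇h) has components (-0.02000 E, +0.002400 N).
Azimuth = atan2(E, N) = atan2(-0.02000, +0.002400) = 276.8° ≈ 277°.

277°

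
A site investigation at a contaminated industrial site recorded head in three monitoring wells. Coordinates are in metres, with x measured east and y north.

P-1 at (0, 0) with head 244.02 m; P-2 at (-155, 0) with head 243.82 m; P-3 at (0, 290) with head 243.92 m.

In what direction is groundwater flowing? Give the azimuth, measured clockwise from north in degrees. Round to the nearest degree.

∂h/∂x = (243.82 − 244.02) / (-155 − 0) = +0.001290
∂h/∂y = (243.92 − 244.02) / (290 − 0) = -0.0003448
Flow direction (−∇h) has components (-0.001290 E, +0.0003448 N).
Azimuth = atan2(E, N) = atan2(-0.001290, +0.0003448) = 285.0° ≈ 285°.

285°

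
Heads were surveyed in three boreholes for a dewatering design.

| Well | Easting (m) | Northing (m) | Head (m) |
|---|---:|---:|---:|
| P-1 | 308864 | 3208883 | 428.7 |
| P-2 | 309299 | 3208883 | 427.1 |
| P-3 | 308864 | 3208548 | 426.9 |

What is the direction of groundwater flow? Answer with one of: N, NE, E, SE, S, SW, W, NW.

∂h/∂x = (427.1 − 428.7) / (309299 − 308864) = -0.003678
∂h/∂y = (426.9 − 428.7) / (3208548 − 3208883) = +0.005373
Flow = −∇h = (+0.003678 east, -0.005373 north), which points southeast.

SE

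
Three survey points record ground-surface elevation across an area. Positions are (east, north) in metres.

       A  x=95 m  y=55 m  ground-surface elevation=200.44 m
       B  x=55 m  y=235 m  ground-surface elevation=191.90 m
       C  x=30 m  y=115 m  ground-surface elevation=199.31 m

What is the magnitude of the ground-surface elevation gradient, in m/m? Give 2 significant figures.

Differences from A: to B (Δx, Δy, Δh) = (-40, 180, -8.54); to C = (-65, 60, -1.13).
Solve a·Δx + b·Δy = Δz: det = (-40)·60 − (-65)·180 = 9300.
∂z/∂x = [(-8.54)·60 − (-1.13)·180] / 9300 = -0.03323
∂z/∂y = [(-40)·(-1.13) − (-65)·(-8.54)] / 9300 = -0.05483
|∇f| = √(-0.03323² + -0.05483²) = 0.06411 m/m

0.064 m/m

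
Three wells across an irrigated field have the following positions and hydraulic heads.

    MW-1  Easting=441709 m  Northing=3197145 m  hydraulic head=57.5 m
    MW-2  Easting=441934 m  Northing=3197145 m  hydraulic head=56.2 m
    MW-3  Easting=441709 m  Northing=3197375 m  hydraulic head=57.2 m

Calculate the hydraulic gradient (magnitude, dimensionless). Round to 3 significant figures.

0.00592

∂h/∂x = (56.2 − 57.5) / (441934 − 441709) = -0.005778
∂h/∂y = (57.2 − 57.5) / (3197375 − 3197145) = -0.001304
|∇h| = √(-0.005778² + -0.001304²) = 0.005923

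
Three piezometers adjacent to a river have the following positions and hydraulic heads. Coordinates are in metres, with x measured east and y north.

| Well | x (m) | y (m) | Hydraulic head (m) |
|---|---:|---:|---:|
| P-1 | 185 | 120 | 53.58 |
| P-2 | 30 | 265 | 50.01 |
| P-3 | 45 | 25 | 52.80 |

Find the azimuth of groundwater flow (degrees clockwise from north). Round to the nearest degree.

310°

With h = a·x + b·y + c and P-1 as origin, the differences give:
  (-155)·a + 145·b = -3.57
  (-140)·a + (-95)·b = -0.78
Eliminate b (×(-95) and ×145, subtract): 35025·a = 452.250 → a = ∂h/∂x = +0.01291
Back-substitute: b = ∂h/∂y = -0.01082.
Flow direction (−∇h) has components (-0.01291 E, +0.01082 N).
Azimuth = atan2(E, N) = atan2(-0.01291, +0.01082) = 310.0° ≈ 310°.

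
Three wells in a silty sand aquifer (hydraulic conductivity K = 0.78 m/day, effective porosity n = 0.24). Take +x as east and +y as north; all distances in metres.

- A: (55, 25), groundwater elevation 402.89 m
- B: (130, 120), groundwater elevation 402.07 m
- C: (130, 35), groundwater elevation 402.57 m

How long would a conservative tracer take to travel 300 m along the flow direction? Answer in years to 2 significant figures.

37 years

Three-point gradient (reference A): Δ to B = (75, 95, -0.82), Δ to C = (75, 10, -0.32).
∂h/∂x = -0.003482, ∂h/∂y = -0.005882 (det = -6375).
|∇h| = √(-0.003482² + -0.005882²) = 0.006835
Seepage velocity v = K·i/n = 0.78 × 0.006835 / 0.24 = 0.02221 m/day.
t = 300 / 0.02221 = 1.351e+04 days = 37 years.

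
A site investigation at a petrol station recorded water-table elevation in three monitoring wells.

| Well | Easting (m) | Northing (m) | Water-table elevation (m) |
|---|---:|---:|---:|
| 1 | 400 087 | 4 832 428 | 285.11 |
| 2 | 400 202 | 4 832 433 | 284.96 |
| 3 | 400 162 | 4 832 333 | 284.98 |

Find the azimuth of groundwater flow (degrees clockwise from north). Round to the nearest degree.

Taking 1 as reference: 2−1 = (115, 5, -0.15); 3−1 = (75, -95, -0.13).
Solve a·Δx + b·Δy = Δh: det = 115·(-95) − 75·5 = -11300.
∂h/∂x = [(-0.15)·(-95) − (-0.13)·5] / -11300 = -0.001319
∂h/∂y = [115·(-0.13) − 75·(-0.15)] / -11300 = +0.0003274
Flow direction (−∇h) has components (+0.001319 E, -0.0003274 N).
Azimuth = atan2(E, N) = atan2(+0.001319, -0.0003274) = 103.9° ≈ 104°.

104°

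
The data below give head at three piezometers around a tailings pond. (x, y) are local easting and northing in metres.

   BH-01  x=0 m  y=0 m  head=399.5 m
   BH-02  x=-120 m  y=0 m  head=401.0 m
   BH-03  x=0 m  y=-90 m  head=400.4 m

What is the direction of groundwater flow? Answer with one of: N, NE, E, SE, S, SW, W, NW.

NE

∂h/∂x = (401.0 − 399.5) / (-120 − 0) = -0.01250
∂h/∂y = (400.4 − 399.5) / (-90 − 0) = -0.010000
Flow = −∇h = (+0.01250 east, +0.010000 north), which points northeast.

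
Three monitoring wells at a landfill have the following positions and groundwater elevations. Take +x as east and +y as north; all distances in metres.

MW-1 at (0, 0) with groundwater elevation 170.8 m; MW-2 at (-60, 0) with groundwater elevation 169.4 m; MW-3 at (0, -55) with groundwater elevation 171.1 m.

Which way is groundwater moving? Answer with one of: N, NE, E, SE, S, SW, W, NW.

W

∂h/∂x = (169.4 − 170.8) / (-60 − 0) = +0.02333
∂h/∂y = (171.1 − 170.8) / (-55 − 0) = -0.005455
Flow = −∇h = (-0.02333 east, +0.005455 north), which points west.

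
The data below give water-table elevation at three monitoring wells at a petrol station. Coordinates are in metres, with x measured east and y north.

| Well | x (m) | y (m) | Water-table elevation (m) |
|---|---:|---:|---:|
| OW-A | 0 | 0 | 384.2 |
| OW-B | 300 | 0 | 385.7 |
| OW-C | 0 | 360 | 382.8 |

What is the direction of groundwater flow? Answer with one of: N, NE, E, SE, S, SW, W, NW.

∂h/∂x = (385.7 − 384.2) / (300 − 0) = +0.005000
∂h/∂y = (382.8 − 384.2) / (360 − 0) = -0.003889
Flow = −∇h = (-0.005000 east, +0.003889 north), which points northwest.

NW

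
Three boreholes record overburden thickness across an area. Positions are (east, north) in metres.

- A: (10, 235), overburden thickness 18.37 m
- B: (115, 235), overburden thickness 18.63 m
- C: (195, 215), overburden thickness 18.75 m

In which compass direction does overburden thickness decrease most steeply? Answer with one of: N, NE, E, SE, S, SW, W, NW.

SW

With d = a·x + b·y + c and A as origin, the differences give:
  105·a + 0·b = +0.26
  185·a + (-20)·b = +0.38
Eliminate b (×(-20) and ×0, subtract): -2100·a = -5.200 → a = ∂d/∂x = +0.002476
Back-substitute: b = ∂d/∂y = +0.003905.
Steepest decrease is along −∇f = (-0.002476 E, -0.003905 N) → southwest.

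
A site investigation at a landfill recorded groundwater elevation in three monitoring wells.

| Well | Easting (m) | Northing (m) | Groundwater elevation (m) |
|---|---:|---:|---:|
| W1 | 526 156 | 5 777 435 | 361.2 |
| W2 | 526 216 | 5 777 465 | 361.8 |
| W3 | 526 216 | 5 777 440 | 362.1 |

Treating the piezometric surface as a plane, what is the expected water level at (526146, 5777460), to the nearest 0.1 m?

Differences from W1: to W2 (Δx, Δy, Δh) = (60, 30, +0.6); to W3 = (60, 5, +0.9).
Solve a·Δx + b·Δy = Δh: det = 60·5 − 60·30 = -1500.
∂h/∂x = [(+0.6)·5 − (+0.9)·30] / -1500 = +0.01600
∂h/∂y = [60·(+0.9) − 60·(+0.6)] / -1500 = -0.01200
h(526146, 5777460) = 361.2 + (+0.01600)·(-10) + (-0.01200)·(25) = 361.2 -0.160 -0.300 = 360.740 m.

360.7 m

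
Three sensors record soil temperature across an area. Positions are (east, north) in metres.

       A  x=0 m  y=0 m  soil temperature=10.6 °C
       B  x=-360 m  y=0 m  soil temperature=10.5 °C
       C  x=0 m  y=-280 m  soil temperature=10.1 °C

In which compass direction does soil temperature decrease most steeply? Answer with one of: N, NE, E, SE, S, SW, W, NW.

S

∂T/∂x = (10.5 − 10.6) / (-360 − 0) = +0.0002778
∂T/∂y = (10.1 − 10.6) / (-280 − 0) = +0.001786
Steepest decrease is along −∇f = (-0.0002778 E, -0.001786 N) → south.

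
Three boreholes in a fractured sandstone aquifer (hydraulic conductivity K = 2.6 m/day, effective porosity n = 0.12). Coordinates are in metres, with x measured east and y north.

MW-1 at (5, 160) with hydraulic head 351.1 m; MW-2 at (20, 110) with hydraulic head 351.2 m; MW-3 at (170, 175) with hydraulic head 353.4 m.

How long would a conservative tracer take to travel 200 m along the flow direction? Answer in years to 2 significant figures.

1.8 years

With h = a·x + b·y + c and MW-1 as origin, the differences give:
  15·a + (-50)·b = +0.1
  165·a + 15·b = +2.3
Eliminate b (×15 and ×(-50), subtract): 8475·a = 116.50 → a = ∂h/∂x = +0.01375
Back-substitute: b = ∂h/∂y = +0.002124.
|∇h| = √(0.01375² + 0.002124²) = 0.01391
Seepage velocity v = K·i/n = 2.6 × 0.01391 / 0.12 = 0.3014 m/day.
t = 200 / 0.3014 = 663.6 days = 1.82 years.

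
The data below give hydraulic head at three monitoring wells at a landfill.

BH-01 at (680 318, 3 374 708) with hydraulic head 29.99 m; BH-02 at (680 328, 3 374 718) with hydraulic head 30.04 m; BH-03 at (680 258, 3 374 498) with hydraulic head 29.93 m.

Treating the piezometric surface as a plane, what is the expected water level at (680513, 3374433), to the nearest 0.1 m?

Differences from BH-01: to BH-02 (Δx, Δy, Δh) = (10, 10, +0.05); to BH-03 = (-60, -210, -0.06).
Solve a·Δx + b·Δy = Δh: det = 10·(-210) − (-60)·10 = -1500.
∂h/∂x = [(+0.05)·(-210) − (-0.06)·10] / -1500 = +0.006600
∂h/∂y = [10·(-0.06) − (-60)·(+0.05)] / -1500 = -0.001600
h(680513, 3374433) = 29.99 + (+0.006600)·(195) + (-0.001600)·(-275) = 29.99 +1.287 +0.440 = 31.717 m.

31.7 m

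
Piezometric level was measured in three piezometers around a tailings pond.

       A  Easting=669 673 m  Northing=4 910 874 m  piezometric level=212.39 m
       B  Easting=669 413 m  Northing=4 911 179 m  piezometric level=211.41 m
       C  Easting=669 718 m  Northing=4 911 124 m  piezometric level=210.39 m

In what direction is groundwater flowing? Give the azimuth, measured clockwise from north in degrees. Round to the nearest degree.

With h = a·x + b·y + c and A as origin, the differences give:
  (-260)·a + 305·b = -0.98
  45·a + 250·b = -2.00
Eliminate b (×250 and ×305, subtract): -78725·a = 365.000 → a = ∂h/∂x = -0.004636
Back-substitute: b = ∂h/∂y = -0.007165.
Flow direction (−∇h) has components (+0.004636 E, +0.007165 N).
Azimuth = atan2(E, N) = atan2(+0.004636, +0.007165) = 32.9° ≈ 033°.

033°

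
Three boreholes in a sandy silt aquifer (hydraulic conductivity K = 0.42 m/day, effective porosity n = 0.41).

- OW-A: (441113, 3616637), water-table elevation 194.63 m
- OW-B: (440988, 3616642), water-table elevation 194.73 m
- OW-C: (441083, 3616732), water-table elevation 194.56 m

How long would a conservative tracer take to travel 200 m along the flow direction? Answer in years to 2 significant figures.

Taking OW-A as reference: OW-B−OW-A = (-125, 5, +0.10); OW-C−OW-A = (-30, 95, -0.07).
Determinant of the coordinate differences = (-125)·95 − (-30)·5 = -11725.
∂h/∂x = [(+0.10)·95 − (-0.07)·5] / -11725 = -0.0008401
∂h/∂y = [(-125)·(-0.07) − (-30)·(+0.10)] / -11725 = -0.001002
|∇h| = √(-0.0008401² + -0.001002²) = 0.001308
Seepage velocity v = K·i/n = 0.42 × 0.001308 / 0.41 = 0.00134 m/day.
t = 200 / 0.00134 = 1.493e+05 days = 409 years.

410 years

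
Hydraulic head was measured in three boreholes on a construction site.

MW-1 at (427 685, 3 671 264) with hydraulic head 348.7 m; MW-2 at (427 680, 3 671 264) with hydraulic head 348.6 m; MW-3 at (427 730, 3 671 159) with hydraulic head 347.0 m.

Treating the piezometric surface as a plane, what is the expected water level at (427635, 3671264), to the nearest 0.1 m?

347.7 m

Differences from MW-1: to MW-2 (Δx, Δy, Δh) = (-5, 0, -0.1); to MW-3 = (45, -105, -1.7).
Solve a·Δx + b·Δy = Δh: det = (-5)·(-105) − 45·0 = 525.
∂h/∂x = [(-0.1)·(-105) − (-1.7)·0] / 525 = +0.02000
∂h/∂y = [(-5)·(-1.7) − 45·(-0.1)] / 525 = +0.02476
h(427635, 3671264) = 348.7 + (+0.02000)·(-50) + (+0.02476)·(0) = 348.7 -1.000 +0.000 = 347.700 m.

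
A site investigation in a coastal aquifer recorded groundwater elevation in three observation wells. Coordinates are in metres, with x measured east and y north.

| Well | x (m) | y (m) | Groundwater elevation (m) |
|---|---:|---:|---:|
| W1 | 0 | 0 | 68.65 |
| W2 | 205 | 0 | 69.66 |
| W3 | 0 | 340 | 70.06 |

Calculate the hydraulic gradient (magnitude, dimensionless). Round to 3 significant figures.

∂h/∂x = (69.66 − 68.65) / (205 − 0) = +0.004927
∂h/∂y = (70.06 − 68.65) / (340 − 0) = +0.004147
|∇h| = √(0.004927² + 0.004147²) = 0.00644

0.00644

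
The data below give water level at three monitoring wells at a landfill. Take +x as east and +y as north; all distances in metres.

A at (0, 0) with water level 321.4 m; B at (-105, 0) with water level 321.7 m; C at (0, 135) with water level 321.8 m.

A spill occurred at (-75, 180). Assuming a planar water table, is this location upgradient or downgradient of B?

upgradient

∂h/∂x = (321.7 − 321.4) / (-105 − 0) = -0.002857
∂h/∂y = (321.8 − 321.4) / (135 − 0) = +0.002963
Head at (-75, 180) = 321.4 + (-0.002857)·(-75) + (+0.002963)·(180) = 322.15 m.
That is higher than the 321.7 m at B, so the point is upgradient.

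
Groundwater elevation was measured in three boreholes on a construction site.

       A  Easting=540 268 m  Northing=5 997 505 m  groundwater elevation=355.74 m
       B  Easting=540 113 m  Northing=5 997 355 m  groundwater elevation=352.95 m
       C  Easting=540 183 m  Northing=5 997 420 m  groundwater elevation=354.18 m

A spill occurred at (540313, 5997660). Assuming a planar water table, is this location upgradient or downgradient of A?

upgradient

With h = a·x + b·y + c and A as origin, the differences give:
  (-155)·a + (-150)·b = -2.79
  (-85)·a + (-85)·b = -1.56
Eliminate b (×(-85) and ×(-150), subtract): 425·a = 3.150 → a = ∂h/∂x = +0.007412
Back-substitute: b = ∂h/∂y = +0.01094.
Head at (540313, 5997660) = 355.74 + (+0.007412)·(45) + (+0.01094)·(155) = 357.77 m.
That is higher than the 355.74 m at A, so the point is upgradient.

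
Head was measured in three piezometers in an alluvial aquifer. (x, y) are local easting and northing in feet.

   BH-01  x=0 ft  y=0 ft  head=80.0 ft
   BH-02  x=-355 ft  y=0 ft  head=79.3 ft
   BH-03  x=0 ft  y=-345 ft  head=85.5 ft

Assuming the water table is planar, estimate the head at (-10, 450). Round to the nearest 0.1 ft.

∂h/∂x = (79.3 − 80.0) / (-355 − 0) = +0.001972
∂h/∂y = (85.5 − 80.0) / (-345 − 0) = -0.01594
h(-10, 450) = 80.0 + (+0.001972)·(-10) + (-0.01594)·(450) = 80.0 -0.020 -7.174 = 72.806 ft.

72.8 ft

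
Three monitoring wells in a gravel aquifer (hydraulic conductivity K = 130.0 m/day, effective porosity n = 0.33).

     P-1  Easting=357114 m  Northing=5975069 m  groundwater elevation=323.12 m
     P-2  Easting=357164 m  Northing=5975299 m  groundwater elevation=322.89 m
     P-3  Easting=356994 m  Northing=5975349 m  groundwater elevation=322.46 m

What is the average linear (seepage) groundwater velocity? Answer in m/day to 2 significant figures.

Differences from P-1: to P-2 (Δx, Δy, Δh) = (50, 230, -0.23); to P-3 = (-120, 280, -0.66).
Solve a·Δx + b·Δy = Δh: det = 50·280 − (-120)·230 = 41600.
∂h/∂x = [(-0.23)·280 − (-0.66)·230] / 41600 = +0.002101
∂h/∂y = [50·(-0.66) − (-120)·(-0.23)] / 41600 = -0.001457
|∇h| = √(0.002101² + -0.001457²) = 0.002557
Seepage velocity v = K·i/n = 130.0 × 0.002557 / 0.33 = 1.007 m/day.

1.0 m/day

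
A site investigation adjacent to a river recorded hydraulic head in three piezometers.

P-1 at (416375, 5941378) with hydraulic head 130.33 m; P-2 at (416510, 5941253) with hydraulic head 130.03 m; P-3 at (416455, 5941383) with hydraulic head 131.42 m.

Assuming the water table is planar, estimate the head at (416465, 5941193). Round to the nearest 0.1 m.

128.5 m

Three-point gradient (reference P-1): Δ to P-2 = (135, -125, -0.30), Δ to P-3 = (80, 5, +1.09).
∂h/∂x = +0.01262, ∂h/∂y = +0.01603 (det = 10675).
h(416465, 5941193) = 130.33 + (+0.01262)·(90) + (+0.01603)·(-185) = 130.33 +1.136 -2.966 = 128.500 m.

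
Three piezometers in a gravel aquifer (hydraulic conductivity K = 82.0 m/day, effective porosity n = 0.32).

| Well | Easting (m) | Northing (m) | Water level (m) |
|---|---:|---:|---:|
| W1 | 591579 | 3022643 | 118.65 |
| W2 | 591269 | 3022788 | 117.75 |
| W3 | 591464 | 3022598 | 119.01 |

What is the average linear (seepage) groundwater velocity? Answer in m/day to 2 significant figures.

1.8 m/day

Differences from W1: to W2 (Δx, Δy, Δh) = (-310, 145, -0.90); to W3 = (-115, -45, +0.36).
Solve a·Δx + b·Δy = Δh: det = (-310)·(-45) − (-115)·145 = 30625.
∂h/∂x = [(-0.90)·(-45) − (+0.36)·145] / 30625 = -0.0003820
∂h/∂y = [(-310)·(+0.36) − (-115)·(-0.90)] / 30625 = -0.007024
|∇h| = √(-0.0003820² + -0.007024²) = 0.007034
Seepage velocity v = K·i/n = 82.0 × 0.007034 / 0.32 = 1.802 m/day.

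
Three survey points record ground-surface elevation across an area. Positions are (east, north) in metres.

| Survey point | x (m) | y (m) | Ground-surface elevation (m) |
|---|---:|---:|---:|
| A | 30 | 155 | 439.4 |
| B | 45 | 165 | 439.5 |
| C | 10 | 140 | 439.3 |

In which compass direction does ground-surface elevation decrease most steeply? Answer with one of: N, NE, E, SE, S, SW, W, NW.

Three-point gradient (reference A): Δ to B = (15, 10, +0.1), Δ to C = (-20, -15, -0.1).
∂z/∂x = +0.02000, ∂z/∂y = -0.02000 (det = -25).
Steepest decrease is along −∇f = (-0.02000 E, +0.02000 N) → northwest.

NW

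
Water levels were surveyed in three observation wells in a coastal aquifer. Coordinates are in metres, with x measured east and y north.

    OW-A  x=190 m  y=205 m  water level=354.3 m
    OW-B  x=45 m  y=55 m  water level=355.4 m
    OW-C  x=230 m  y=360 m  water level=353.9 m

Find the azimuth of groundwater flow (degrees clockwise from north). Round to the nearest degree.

With h = a·x + b·y + c and OW-A as origin, the differences give:
  (-145)·a + (-150)·b = +1.1
  40·a + 155·b = -0.4
Eliminate b (×155 and ×(-150), subtract): -16475·a = 110.50 → a = ∂h/∂x = -0.006707
Back-substitute: b = ∂h/∂y = -0.0008498.
Flow direction (−∇h) has components (+0.006707 E, +0.0008498 N).
Azimuth = atan2(E, N) = atan2(+0.006707, +0.0008498) = 82.8° ≈ 083°.

083°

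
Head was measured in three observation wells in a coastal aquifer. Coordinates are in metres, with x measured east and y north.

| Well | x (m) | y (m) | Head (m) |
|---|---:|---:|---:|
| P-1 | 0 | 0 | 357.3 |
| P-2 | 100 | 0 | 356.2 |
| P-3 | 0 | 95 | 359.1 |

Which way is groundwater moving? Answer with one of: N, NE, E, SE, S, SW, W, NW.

SE

∂h/∂x = (356.2 − 357.3) / (100 − 0) = -0.01100
∂h/∂y = (359.1 − 357.3) / (95 − 0) = +0.01895
Flow = −∇h = (+0.01100 east, -0.01895 north), which points southeast.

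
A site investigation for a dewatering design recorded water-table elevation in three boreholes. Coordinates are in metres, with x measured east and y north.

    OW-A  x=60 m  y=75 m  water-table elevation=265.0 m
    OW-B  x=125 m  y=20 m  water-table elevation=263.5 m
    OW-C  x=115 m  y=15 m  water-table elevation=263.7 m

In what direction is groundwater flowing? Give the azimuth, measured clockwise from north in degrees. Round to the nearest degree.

Taking OW-A as reference: OW-B−OW-A = (65, -55, -1.5); OW-C−OW-A = (55, -60, -1.3).
Determinant of the coordinate differences = 65·(-60) − 55·(-55) = -875.
∂h/∂x = [(-1.5)·(-60) − (-1.3)·(-55)] / -875 = -0.02114
∂h/∂y = [65·(-1.3) − 55·(-1.5)] / -875 = +0.002286
Flow direction (−∇h) has components (+0.02114 E, -0.002286 N).
Azimuth = atan2(E, N) = atan2(+0.02114, -0.002286) = 96.2° ≈ 096°.

096°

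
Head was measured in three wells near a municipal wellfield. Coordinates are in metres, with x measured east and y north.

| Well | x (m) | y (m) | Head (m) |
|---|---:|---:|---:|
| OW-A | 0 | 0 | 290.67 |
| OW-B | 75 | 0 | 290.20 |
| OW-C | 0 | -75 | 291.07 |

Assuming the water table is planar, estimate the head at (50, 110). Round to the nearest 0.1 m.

289.8 m

∂h/∂x = (290.20 − 290.67) / (75 − 0) = -0.006267
∂h/∂y = (291.07 − 290.67) / (-75 − 0) = -0.005333
h(50, 110) = 290.67 + (-0.006267)·(50) + (-0.005333)·(110) = 290.67 -0.313 -0.587 = 289.770 m.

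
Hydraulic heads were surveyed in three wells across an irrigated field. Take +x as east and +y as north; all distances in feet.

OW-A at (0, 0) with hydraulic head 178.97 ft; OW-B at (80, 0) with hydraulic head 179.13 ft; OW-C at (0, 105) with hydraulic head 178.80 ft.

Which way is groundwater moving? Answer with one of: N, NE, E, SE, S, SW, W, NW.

∂h/∂x = (179.13 − 178.97) / (80 − 0) = +0.002000
∂h/∂y = (178.80 − 178.97) / (105 − 0) = -0.001619
Flow = −∇h = (-0.002000 east, +0.001619 north), which points northwest.

NW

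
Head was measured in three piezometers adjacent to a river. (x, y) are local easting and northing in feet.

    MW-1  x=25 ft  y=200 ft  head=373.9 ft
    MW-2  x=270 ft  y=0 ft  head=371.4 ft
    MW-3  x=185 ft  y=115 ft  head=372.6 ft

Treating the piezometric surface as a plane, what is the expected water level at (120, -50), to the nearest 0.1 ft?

371.7 ft

With h = a·x + b·y + c and MW-1 as origin, the differences give:
  245·a + (-200)·b = -2.5
  160·a + (-85)·b = -1.3
Eliminate b (×(-85) and ×(-200), subtract): 11175·a = -47.50 → a = ∂h/∂x = -0.004251
Back-substitute: b = ∂h/∂y = +0.007293.
h(120, -50) = 373.9 + (-0.004251)·(95) + (+0.007293)·(-250) = 373.9 -0.404 -1.823 = 371.673 ft.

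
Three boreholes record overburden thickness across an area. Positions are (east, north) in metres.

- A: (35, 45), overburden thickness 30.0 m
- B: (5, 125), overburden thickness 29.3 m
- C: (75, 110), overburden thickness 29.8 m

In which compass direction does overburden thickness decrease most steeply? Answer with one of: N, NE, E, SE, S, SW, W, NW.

With d = a·x + b·y + c and A as origin, the differences give:
  (-30)·a + 80·b = -0.7
  40·a + 65·b = -0.2
Eliminate b (×65 and ×80, subtract): -5150·a = -29.50 → a = ∂d/∂x = +0.005728
Back-substitute: b = ∂d/∂y = -0.006602.
Steepest decrease is along −∇f = (-0.005728 E, +0.006602 N) → northwest.

NW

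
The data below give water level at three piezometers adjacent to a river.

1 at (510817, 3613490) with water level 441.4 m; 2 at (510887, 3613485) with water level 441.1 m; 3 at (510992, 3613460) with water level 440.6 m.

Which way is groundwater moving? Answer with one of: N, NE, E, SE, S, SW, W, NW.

Differences from 1: to 2 (Δx, Δy, Δh) = (70, -5, -0.3); to 3 = (175, -30, -0.8).
Solve a·Δx + b·Δy = Δh: det = 70·(-30) − 175·(-5) = -1225.
∂h/∂x = [(-0.3)·(-30) − (-0.8)·(-5)] / -1225 = -0.004082
∂h/∂y = [70·(-0.8) − 175·(-0.3)] / -1225 = +0.002857
Flow = −∇h = (+0.004082 east, -0.002857 north), which points southeast.

SE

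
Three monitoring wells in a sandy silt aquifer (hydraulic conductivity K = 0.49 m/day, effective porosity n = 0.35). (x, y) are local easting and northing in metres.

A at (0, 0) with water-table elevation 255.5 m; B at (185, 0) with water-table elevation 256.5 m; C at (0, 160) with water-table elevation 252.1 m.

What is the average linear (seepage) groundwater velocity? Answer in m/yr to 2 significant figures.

∂h/∂x = (256.5 − 255.5) / (185 − 0) = +0.005405
∂h/∂y = (252.1 − 255.5) / (160 − 0) = -0.02125
|∇h| = √(0.005405² + -0.02125²) = 0.02193
Seepage velocity v = K·i/n = 0.49 × 0.02193 / 0.35 = 0.0307 m/day = 11.21 m/yr.

11 m/yr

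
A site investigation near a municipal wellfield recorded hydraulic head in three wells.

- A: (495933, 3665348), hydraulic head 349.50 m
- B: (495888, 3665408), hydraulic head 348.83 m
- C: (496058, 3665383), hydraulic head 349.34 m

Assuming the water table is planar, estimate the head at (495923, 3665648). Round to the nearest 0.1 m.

Taking A as reference: B−A = (-45, 60, -0.67); C−A = (125, 35, -0.16).
Solve a·Δx + b·Δy = Δh: det = (-45)·35 − 125·60 = -9075.
∂h/∂x = [(-0.67)·35 − (-0.16)·60] / -9075 = +0.001526
∂h/∂y = [(-45)·(-0.16) − 125·(-0.67)] / -9075 = -0.01002
h(495923, 3665648) = 349.50 + (+0.001526)·(-10) + (-0.01002)·(300) = 349.50 -0.015 -3.007 = 346.478 m.

346.5 m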